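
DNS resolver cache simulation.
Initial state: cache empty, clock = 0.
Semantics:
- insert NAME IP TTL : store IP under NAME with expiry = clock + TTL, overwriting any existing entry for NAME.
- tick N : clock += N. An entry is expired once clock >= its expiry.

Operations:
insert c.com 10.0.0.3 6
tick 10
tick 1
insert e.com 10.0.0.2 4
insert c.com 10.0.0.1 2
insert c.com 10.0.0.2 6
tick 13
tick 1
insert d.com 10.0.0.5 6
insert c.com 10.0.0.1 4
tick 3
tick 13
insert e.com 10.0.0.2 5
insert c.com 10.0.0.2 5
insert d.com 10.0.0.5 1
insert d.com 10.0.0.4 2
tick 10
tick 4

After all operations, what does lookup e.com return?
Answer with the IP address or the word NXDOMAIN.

Op 1: insert c.com -> 10.0.0.3 (expiry=0+6=6). clock=0
Op 2: tick 10 -> clock=10. purged={c.com}
Op 3: tick 1 -> clock=11.
Op 4: insert e.com -> 10.0.0.2 (expiry=11+4=15). clock=11
Op 5: insert c.com -> 10.0.0.1 (expiry=11+2=13). clock=11
Op 6: insert c.com -> 10.0.0.2 (expiry=11+6=17). clock=11
Op 7: tick 13 -> clock=24. purged={c.com,e.com}
Op 8: tick 1 -> clock=25.
Op 9: insert d.com -> 10.0.0.5 (expiry=25+6=31). clock=25
Op 10: insert c.com -> 10.0.0.1 (expiry=25+4=29). clock=25
Op 11: tick 3 -> clock=28.
Op 12: tick 13 -> clock=41. purged={c.com,d.com}
Op 13: insert e.com -> 10.0.0.2 (expiry=41+5=46). clock=41
Op 14: insert c.com -> 10.0.0.2 (expiry=41+5=46). clock=41
Op 15: insert d.com -> 10.0.0.5 (expiry=41+1=42). clock=41
Op 16: insert d.com -> 10.0.0.4 (expiry=41+2=43). clock=41
Op 17: tick 10 -> clock=51. purged={c.com,d.com,e.com}
Op 18: tick 4 -> clock=55.
lookup e.com: not in cache (expired or never inserted)

Answer: NXDOMAIN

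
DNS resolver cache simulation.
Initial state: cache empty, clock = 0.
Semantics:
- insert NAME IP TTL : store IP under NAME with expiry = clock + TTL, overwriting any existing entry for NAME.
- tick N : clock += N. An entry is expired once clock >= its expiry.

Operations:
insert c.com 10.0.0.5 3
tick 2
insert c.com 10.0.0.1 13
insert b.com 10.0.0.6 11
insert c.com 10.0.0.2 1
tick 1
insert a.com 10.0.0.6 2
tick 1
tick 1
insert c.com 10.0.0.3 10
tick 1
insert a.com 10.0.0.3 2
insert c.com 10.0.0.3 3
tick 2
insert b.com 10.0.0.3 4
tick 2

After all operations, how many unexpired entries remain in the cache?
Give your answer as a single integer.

Op 1: insert c.com -> 10.0.0.5 (expiry=0+3=3). clock=0
Op 2: tick 2 -> clock=2.
Op 3: insert c.com -> 10.0.0.1 (expiry=2+13=15). clock=2
Op 4: insert b.com -> 10.0.0.6 (expiry=2+11=13). clock=2
Op 5: insert c.com -> 10.0.0.2 (expiry=2+1=3). clock=2
Op 6: tick 1 -> clock=3. purged={c.com}
Op 7: insert a.com -> 10.0.0.6 (expiry=3+2=5). clock=3
Op 8: tick 1 -> clock=4.
Op 9: tick 1 -> clock=5. purged={a.com}
Op 10: insert c.com -> 10.0.0.3 (expiry=5+10=15). clock=5
Op 11: tick 1 -> clock=6.
Op 12: insert a.com -> 10.0.0.3 (expiry=6+2=8). clock=6
Op 13: insert c.com -> 10.0.0.3 (expiry=6+3=9). clock=6
Op 14: tick 2 -> clock=8. purged={a.com}
Op 15: insert b.com -> 10.0.0.3 (expiry=8+4=12). clock=8
Op 16: tick 2 -> clock=10. purged={c.com}
Final cache (unexpired): {b.com} -> size=1

Answer: 1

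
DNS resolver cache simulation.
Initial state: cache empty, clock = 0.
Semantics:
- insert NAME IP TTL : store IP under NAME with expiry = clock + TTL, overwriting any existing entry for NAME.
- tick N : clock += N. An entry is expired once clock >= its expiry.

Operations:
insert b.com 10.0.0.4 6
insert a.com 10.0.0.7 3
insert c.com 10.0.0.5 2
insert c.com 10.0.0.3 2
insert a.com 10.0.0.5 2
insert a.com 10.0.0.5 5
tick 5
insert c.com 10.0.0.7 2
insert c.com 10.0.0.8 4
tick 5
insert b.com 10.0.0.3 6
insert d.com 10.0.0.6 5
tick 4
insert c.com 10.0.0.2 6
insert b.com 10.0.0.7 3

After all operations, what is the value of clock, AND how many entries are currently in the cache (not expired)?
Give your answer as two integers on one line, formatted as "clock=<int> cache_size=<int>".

Op 1: insert b.com -> 10.0.0.4 (expiry=0+6=6). clock=0
Op 2: insert a.com -> 10.0.0.7 (expiry=0+3=3). clock=0
Op 3: insert c.com -> 10.0.0.5 (expiry=0+2=2). clock=0
Op 4: insert c.com -> 10.0.0.3 (expiry=0+2=2). clock=0
Op 5: insert a.com -> 10.0.0.5 (expiry=0+2=2). clock=0
Op 6: insert a.com -> 10.0.0.5 (expiry=0+5=5). clock=0
Op 7: tick 5 -> clock=5. purged={a.com,c.com}
Op 8: insert c.com -> 10.0.0.7 (expiry=5+2=7). clock=5
Op 9: insert c.com -> 10.0.0.8 (expiry=5+4=9). clock=5
Op 10: tick 5 -> clock=10. purged={b.com,c.com}
Op 11: insert b.com -> 10.0.0.3 (expiry=10+6=16). clock=10
Op 12: insert d.com -> 10.0.0.6 (expiry=10+5=15). clock=10
Op 13: tick 4 -> clock=14.
Op 14: insert c.com -> 10.0.0.2 (expiry=14+6=20). clock=14
Op 15: insert b.com -> 10.0.0.7 (expiry=14+3=17). clock=14
Final clock = 14
Final cache (unexpired): {b.com,c.com,d.com} -> size=3

Answer: clock=14 cache_size=3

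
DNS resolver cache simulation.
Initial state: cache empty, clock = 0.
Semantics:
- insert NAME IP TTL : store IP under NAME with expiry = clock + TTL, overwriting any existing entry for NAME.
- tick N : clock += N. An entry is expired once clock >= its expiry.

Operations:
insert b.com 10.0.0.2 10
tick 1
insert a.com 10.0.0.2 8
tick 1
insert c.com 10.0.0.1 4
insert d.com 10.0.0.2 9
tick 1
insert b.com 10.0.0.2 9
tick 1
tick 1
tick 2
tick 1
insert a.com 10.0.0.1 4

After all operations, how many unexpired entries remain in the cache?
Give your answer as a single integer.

Op 1: insert b.com -> 10.0.0.2 (expiry=0+10=10). clock=0
Op 2: tick 1 -> clock=1.
Op 3: insert a.com -> 10.0.0.2 (expiry=1+8=9). clock=1
Op 4: tick 1 -> clock=2.
Op 5: insert c.com -> 10.0.0.1 (expiry=2+4=6). clock=2
Op 6: insert d.com -> 10.0.0.2 (expiry=2+9=11). clock=2
Op 7: tick 1 -> clock=3.
Op 8: insert b.com -> 10.0.0.2 (expiry=3+9=12). clock=3
Op 9: tick 1 -> clock=4.
Op 10: tick 1 -> clock=5.
Op 11: tick 2 -> clock=7. purged={c.com}
Op 12: tick 1 -> clock=8.
Op 13: insert a.com -> 10.0.0.1 (expiry=8+4=12). clock=8
Final cache (unexpired): {a.com,b.com,d.com} -> size=3

Answer: 3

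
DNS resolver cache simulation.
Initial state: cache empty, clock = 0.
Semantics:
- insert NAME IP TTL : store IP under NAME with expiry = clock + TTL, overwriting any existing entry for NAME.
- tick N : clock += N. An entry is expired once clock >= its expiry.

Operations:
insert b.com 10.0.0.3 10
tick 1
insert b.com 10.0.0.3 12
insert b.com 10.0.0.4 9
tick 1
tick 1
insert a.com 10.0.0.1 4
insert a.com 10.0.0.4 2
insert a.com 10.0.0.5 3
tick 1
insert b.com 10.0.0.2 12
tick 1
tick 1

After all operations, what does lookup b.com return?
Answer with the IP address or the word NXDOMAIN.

Answer: 10.0.0.2

Derivation:
Op 1: insert b.com -> 10.0.0.3 (expiry=0+10=10). clock=0
Op 2: tick 1 -> clock=1.
Op 3: insert b.com -> 10.0.0.3 (expiry=1+12=13). clock=1
Op 4: insert b.com -> 10.0.0.4 (expiry=1+9=10). clock=1
Op 5: tick 1 -> clock=2.
Op 6: tick 1 -> clock=3.
Op 7: insert a.com -> 10.0.0.1 (expiry=3+4=7). clock=3
Op 8: insert a.com -> 10.0.0.4 (expiry=3+2=5). clock=3
Op 9: insert a.com -> 10.0.0.5 (expiry=3+3=6). clock=3
Op 10: tick 1 -> clock=4.
Op 11: insert b.com -> 10.0.0.2 (expiry=4+12=16). clock=4
Op 12: tick 1 -> clock=5.
Op 13: tick 1 -> clock=6. purged={a.com}
lookup b.com: present, ip=10.0.0.2 expiry=16 > clock=6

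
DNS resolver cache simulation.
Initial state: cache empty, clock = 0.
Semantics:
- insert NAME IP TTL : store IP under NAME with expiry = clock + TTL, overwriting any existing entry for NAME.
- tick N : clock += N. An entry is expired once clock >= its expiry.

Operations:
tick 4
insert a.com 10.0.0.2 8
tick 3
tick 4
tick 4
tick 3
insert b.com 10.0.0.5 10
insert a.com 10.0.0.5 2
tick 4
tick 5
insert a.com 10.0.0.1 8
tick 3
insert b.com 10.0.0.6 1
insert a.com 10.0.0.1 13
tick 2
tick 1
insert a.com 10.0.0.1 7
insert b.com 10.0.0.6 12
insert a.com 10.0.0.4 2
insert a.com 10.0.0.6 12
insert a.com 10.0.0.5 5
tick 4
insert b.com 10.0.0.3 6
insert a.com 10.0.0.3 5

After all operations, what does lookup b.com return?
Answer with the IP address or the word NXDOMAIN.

Answer: 10.0.0.3

Derivation:
Op 1: tick 4 -> clock=4.
Op 2: insert a.com -> 10.0.0.2 (expiry=4+8=12). clock=4
Op 3: tick 3 -> clock=7.
Op 4: tick 4 -> clock=11.
Op 5: tick 4 -> clock=15. purged={a.com}
Op 6: tick 3 -> clock=18.
Op 7: insert b.com -> 10.0.0.5 (expiry=18+10=28). clock=18
Op 8: insert a.com -> 10.0.0.5 (expiry=18+2=20). clock=18
Op 9: tick 4 -> clock=22. purged={a.com}
Op 10: tick 5 -> clock=27.
Op 11: insert a.com -> 10.0.0.1 (expiry=27+8=35). clock=27
Op 12: tick 3 -> clock=30. purged={b.com}
Op 13: insert b.com -> 10.0.0.6 (expiry=30+1=31). clock=30
Op 14: insert a.com -> 10.0.0.1 (expiry=30+13=43). clock=30
Op 15: tick 2 -> clock=32. purged={b.com}
Op 16: tick 1 -> clock=33.
Op 17: insert a.com -> 10.0.0.1 (expiry=33+7=40). clock=33
Op 18: insert b.com -> 10.0.0.6 (expiry=33+12=45). clock=33
Op 19: insert a.com -> 10.0.0.4 (expiry=33+2=35). clock=33
Op 20: insert a.com -> 10.0.0.6 (expiry=33+12=45). clock=33
Op 21: insert a.com -> 10.0.0.5 (expiry=33+5=38). clock=33
Op 22: tick 4 -> clock=37.
Op 23: insert b.com -> 10.0.0.3 (expiry=37+6=43). clock=37
Op 24: insert a.com -> 10.0.0.3 (expiry=37+5=42). clock=37
lookup b.com: present, ip=10.0.0.3 expiry=43 > clock=37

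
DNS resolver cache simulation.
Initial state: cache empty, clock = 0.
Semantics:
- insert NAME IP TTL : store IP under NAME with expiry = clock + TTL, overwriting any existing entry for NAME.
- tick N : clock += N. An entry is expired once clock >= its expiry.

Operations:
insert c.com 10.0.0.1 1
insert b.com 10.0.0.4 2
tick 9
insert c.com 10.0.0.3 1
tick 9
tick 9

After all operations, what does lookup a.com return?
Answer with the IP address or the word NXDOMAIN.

Op 1: insert c.com -> 10.0.0.1 (expiry=0+1=1). clock=0
Op 2: insert b.com -> 10.0.0.4 (expiry=0+2=2). clock=0
Op 3: tick 9 -> clock=9. purged={b.com,c.com}
Op 4: insert c.com -> 10.0.0.3 (expiry=9+1=10). clock=9
Op 5: tick 9 -> clock=18. purged={c.com}
Op 6: tick 9 -> clock=27.
lookup a.com: not in cache (expired or never inserted)

Answer: NXDOMAIN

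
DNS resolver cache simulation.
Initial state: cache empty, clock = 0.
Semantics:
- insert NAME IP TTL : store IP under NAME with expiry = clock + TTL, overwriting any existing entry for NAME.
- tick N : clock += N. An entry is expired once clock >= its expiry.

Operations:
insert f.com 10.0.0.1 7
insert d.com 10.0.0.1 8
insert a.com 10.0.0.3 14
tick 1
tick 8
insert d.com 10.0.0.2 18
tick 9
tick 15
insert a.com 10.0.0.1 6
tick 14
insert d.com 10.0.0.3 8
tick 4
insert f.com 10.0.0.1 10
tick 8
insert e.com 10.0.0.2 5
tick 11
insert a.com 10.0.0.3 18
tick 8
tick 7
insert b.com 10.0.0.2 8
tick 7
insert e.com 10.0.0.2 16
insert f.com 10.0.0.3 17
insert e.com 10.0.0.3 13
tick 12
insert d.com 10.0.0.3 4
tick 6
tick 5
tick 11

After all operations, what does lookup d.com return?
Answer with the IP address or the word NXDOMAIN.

Op 1: insert f.com -> 10.0.0.1 (expiry=0+7=7). clock=0
Op 2: insert d.com -> 10.0.0.1 (expiry=0+8=8). clock=0
Op 3: insert a.com -> 10.0.0.3 (expiry=0+14=14). clock=0
Op 4: tick 1 -> clock=1.
Op 5: tick 8 -> clock=9. purged={d.com,f.com}
Op 6: insert d.com -> 10.0.0.2 (expiry=9+18=27). clock=9
Op 7: tick 9 -> clock=18. purged={a.com}
Op 8: tick 15 -> clock=33. purged={d.com}
Op 9: insert a.com -> 10.0.0.1 (expiry=33+6=39). clock=33
Op 10: tick 14 -> clock=47. purged={a.com}
Op 11: insert d.com -> 10.0.0.3 (expiry=47+8=55). clock=47
Op 12: tick 4 -> clock=51.
Op 13: insert f.com -> 10.0.0.1 (expiry=51+10=61). clock=51
Op 14: tick 8 -> clock=59. purged={d.com}
Op 15: insert e.com -> 10.0.0.2 (expiry=59+5=64). clock=59
Op 16: tick 11 -> clock=70. purged={e.com,f.com}
Op 17: insert a.com -> 10.0.0.3 (expiry=70+18=88). clock=70
Op 18: tick 8 -> clock=78.
Op 19: tick 7 -> clock=85.
Op 20: insert b.com -> 10.0.0.2 (expiry=85+8=93). clock=85
Op 21: tick 7 -> clock=92. purged={a.com}
Op 22: insert e.com -> 10.0.0.2 (expiry=92+16=108). clock=92
Op 23: insert f.com -> 10.0.0.3 (expiry=92+17=109). clock=92
Op 24: insert e.com -> 10.0.0.3 (expiry=92+13=105). clock=92
Op 25: tick 12 -> clock=104. purged={b.com}
Op 26: insert d.com -> 10.0.0.3 (expiry=104+4=108). clock=104
Op 27: tick 6 -> clock=110. purged={d.com,e.com,f.com}
Op 28: tick 5 -> clock=115.
Op 29: tick 11 -> clock=126.
lookup d.com: not in cache (expired or never inserted)

Answer: NXDOMAIN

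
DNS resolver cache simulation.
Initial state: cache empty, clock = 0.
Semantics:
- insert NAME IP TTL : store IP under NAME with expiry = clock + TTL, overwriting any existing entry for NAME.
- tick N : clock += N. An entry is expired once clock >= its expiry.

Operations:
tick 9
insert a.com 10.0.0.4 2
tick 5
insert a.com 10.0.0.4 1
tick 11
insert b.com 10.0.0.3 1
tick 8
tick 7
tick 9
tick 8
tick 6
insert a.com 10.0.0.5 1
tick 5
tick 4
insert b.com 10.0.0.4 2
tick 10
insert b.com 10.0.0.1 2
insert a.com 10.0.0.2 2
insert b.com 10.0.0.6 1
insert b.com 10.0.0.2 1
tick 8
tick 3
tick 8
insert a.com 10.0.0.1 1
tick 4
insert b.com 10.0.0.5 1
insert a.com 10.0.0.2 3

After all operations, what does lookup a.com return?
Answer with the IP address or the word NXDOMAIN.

Answer: 10.0.0.2

Derivation:
Op 1: tick 9 -> clock=9.
Op 2: insert a.com -> 10.0.0.4 (expiry=9+2=11). clock=9
Op 3: tick 5 -> clock=14. purged={a.com}
Op 4: insert a.com -> 10.0.0.4 (expiry=14+1=15). clock=14
Op 5: tick 11 -> clock=25. purged={a.com}
Op 6: insert b.com -> 10.0.0.3 (expiry=25+1=26). clock=25
Op 7: tick 8 -> clock=33. purged={b.com}
Op 8: tick 7 -> clock=40.
Op 9: tick 9 -> clock=49.
Op 10: tick 8 -> clock=57.
Op 11: tick 6 -> clock=63.
Op 12: insert a.com -> 10.0.0.5 (expiry=63+1=64). clock=63
Op 13: tick 5 -> clock=68. purged={a.com}
Op 14: tick 4 -> clock=72.
Op 15: insert b.com -> 10.0.0.4 (expiry=72+2=74). clock=72
Op 16: tick 10 -> clock=82. purged={b.com}
Op 17: insert b.com -> 10.0.0.1 (expiry=82+2=84). clock=82
Op 18: insert a.com -> 10.0.0.2 (expiry=82+2=84). clock=82
Op 19: insert b.com -> 10.0.0.6 (expiry=82+1=83). clock=82
Op 20: insert b.com -> 10.0.0.2 (expiry=82+1=83). clock=82
Op 21: tick 8 -> clock=90. purged={a.com,b.com}
Op 22: tick 3 -> clock=93.
Op 23: tick 8 -> clock=101.
Op 24: insert a.com -> 10.0.0.1 (expiry=101+1=102). clock=101
Op 25: tick 4 -> clock=105. purged={a.com}
Op 26: insert b.com -> 10.0.0.5 (expiry=105+1=106). clock=105
Op 27: insert a.com -> 10.0.0.2 (expiry=105+3=108). clock=105
lookup a.com: present, ip=10.0.0.2 expiry=108 > clock=105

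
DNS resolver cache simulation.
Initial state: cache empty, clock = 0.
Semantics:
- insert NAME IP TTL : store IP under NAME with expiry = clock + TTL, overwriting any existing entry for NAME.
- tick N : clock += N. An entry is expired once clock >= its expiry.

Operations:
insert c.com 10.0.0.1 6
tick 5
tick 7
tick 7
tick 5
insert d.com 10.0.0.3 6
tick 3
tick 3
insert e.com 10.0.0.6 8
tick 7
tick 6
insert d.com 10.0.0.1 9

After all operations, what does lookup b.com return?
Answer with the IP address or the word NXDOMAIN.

Answer: NXDOMAIN

Derivation:
Op 1: insert c.com -> 10.0.0.1 (expiry=0+6=6). clock=0
Op 2: tick 5 -> clock=5.
Op 3: tick 7 -> clock=12. purged={c.com}
Op 4: tick 7 -> clock=19.
Op 5: tick 5 -> clock=24.
Op 6: insert d.com -> 10.0.0.3 (expiry=24+6=30). clock=24
Op 7: tick 3 -> clock=27.
Op 8: tick 3 -> clock=30. purged={d.com}
Op 9: insert e.com -> 10.0.0.6 (expiry=30+8=38). clock=30
Op 10: tick 7 -> clock=37.
Op 11: tick 6 -> clock=43. purged={e.com}
Op 12: insert d.com -> 10.0.0.1 (expiry=43+9=52). clock=43
lookup b.com: not in cache (expired or never inserted)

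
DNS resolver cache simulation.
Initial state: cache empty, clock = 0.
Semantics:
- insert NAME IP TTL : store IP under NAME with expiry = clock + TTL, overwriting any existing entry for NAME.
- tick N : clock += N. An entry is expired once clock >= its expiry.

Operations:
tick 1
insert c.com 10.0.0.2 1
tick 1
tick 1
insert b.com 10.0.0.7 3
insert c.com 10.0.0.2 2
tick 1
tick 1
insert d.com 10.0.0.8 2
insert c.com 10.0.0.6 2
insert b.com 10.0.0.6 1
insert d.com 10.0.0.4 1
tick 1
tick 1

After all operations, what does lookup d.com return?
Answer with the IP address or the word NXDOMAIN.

Op 1: tick 1 -> clock=1.
Op 2: insert c.com -> 10.0.0.2 (expiry=1+1=2). clock=1
Op 3: tick 1 -> clock=2. purged={c.com}
Op 4: tick 1 -> clock=3.
Op 5: insert b.com -> 10.0.0.7 (expiry=3+3=6). clock=3
Op 6: insert c.com -> 10.0.0.2 (expiry=3+2=5). clock=3
Op 7: tick 1 -> clock=4.
Op 8: tick 1 -> clock=5. purged={c.com}
Op 9: insert d.com -> 10.0.0.8 (expiry=5+2=7). clock=5
Op 10: insert c.com -> 10.0.0.6 (expiry=5+2=7). clock=5
Op 11: insert b.com -> 10.0.0.6 (expiry=5+1=6). clock=5
Op 12: insert d.com -> 10.0.0.4 (expiry=5+1=6). clock=5
Op 13: tick 1 -> clock=6. purged={b.com,d.com}
Op 14: tick 1 -> clock=7. purged={c.com}
lookup d.com: not in cache (expired or never inserted)

Answer: NXDOMAIN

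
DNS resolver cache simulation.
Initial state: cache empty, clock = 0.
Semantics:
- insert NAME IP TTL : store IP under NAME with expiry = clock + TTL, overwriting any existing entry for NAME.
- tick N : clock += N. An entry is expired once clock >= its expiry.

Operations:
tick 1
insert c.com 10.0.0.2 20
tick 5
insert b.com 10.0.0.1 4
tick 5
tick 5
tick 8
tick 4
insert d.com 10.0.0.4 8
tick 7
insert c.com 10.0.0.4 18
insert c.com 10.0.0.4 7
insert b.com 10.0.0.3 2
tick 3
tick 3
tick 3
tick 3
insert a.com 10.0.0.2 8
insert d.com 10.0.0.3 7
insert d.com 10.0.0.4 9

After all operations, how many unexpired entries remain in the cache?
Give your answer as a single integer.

Answer: 2

Derivation:
Op 1: tick 1 -> clock=1.
Op 2: insert c.com -> 10.0.0.2 (expiry=1+20=21). clock=1
Op 3: tick 5 -> clock=6.
Op 4: insert b.com -> 10.0.0.1 (expiry=6+4=10). clock=6
Op 5: tick 5 -> clock=11. purged={b.com}
Op 6: tick 5 -> clock=16.
Op 7: tick 8 -> clock=24. purged={c.com}
Op 8: tick 4 -> clock=28.
Op 9: insert d.com -> 10.0.0.4 (expiry=28+8=36). clock=28
Op 10: tick 7 -> clock=35.
Op 11: insert c.com -> 10.0.0.4 (expiry=35+18=53). clock=35
Op 12: insert c.com -> 10.0.0.4 (expiry=35+7=42). clock=35
Op 13: insert b.com -> 10.0.0.3 (expiry=35+2=37). clock=35
Op 14: tick 3 -> clock=38. purged={b.com,d.com}
Op 15: tick 3 -> clock=41.
Op 16: tick 3 -> clock=44. purged={c.com}
Op 17: tick 3 -> clock=47.
Op 18: insert a.com -> 10.0.0.2 (expiry=47+8=55). clock=47
Op 19: insert d.com -> 10.0.0.3 (expiry=47+7=54). clock=47
Op 20: insert d.com -> 10.0.0.4 (expiry=47+9=56). clock=47
Final cache (unexpired): {a.com,d.com} -> size=2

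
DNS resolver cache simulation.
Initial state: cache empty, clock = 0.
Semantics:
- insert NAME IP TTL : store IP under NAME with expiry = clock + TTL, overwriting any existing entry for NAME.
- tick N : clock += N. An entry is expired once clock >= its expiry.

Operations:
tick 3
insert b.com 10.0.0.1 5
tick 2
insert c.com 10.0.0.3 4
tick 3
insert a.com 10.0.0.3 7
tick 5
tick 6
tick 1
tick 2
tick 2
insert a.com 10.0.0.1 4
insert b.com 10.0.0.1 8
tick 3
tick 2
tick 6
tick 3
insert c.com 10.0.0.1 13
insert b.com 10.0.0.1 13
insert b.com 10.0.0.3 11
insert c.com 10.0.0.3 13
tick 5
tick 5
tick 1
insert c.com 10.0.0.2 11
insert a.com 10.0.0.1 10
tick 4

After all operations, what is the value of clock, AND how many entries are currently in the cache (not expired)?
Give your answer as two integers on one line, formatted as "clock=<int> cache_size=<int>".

Op 1: tick 3 -> clock=3.
Op 2: insert b.com -> 10.0.0.1 (expiry=3+5=8). clock=3
Op 3: tick 2 -> clock=5.
Op 4: insert c.com -> 10.0.0.3 (expiry=5+4=9). clock=5
Op 5: tick 3 -> clock=8. purged={b.com}
Op 6: insert a.com -> 10.0.0.3 (expiry=8+7=15). clock=8
Op 7: tick 5 -> clock=13. purged={c.com}
Op 8: tick 6 -> clock=19. purged={a.com}
Op 9: tick 1 -> clock=20.
Op 10: tick 2 -> clock=22.
Op 11: tick 2 -> clock=24.
Op 12: insert a.com -> 10.0.0.1 (expiry=24+4=28). clock=24
Op 13: insert b.com -> 10.0.0.1 (expiry=24+8=32). clock=24
Op 14: tick 3 -> clock=27.
Op 15: tick 2 -> clock=29. purged={a.com}
Op 16: tick 6 -> clock=35. purged={b.com}
Op 17: tick 3 -> clock=38.
Op 18: insert c.com -> 10.0.0.1 (expiry=38+13=51). clock=38
Op 19: insert b.com -> 10.0.0.1 (expiry=38+13=51). clock=38
Op 20: insert b.com -> 10.0.0.3 (expiry=38+11=49). clock=38
Op 21: insert c.com -> 10.0.0.3 (expiry=38+13=51). clock=38
Op 22: tick 5 -> clock=43.
Op 23: tick 5 -> clock=48.
Op 24: tick 1 -> clock=49. purged={b.com}
Op 25: insert c.com -> 10.0.0.2 (expiry=49+11=60). clock=49
Op 26: insert a.com -> 10.0.0.1 (expiry=49+10=59). clock=49
Op 27: tick 4 -> clock=53.
Final clock = 53
Final cache (unexpired): {a.com,c.com} -> size=2

Answer: clock=53 cache_size=2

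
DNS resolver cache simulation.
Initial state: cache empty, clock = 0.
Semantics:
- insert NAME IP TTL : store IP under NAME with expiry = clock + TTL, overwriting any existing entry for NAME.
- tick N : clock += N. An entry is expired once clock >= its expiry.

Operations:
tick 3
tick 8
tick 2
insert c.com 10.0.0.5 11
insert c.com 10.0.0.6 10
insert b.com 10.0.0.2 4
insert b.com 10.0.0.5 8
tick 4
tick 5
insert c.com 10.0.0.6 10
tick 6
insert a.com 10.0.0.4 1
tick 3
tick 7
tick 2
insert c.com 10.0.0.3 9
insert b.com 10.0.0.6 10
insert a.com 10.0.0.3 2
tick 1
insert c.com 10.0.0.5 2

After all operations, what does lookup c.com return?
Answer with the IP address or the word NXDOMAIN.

Op 1: tick 3 -> clock=3.
Op 2: tick 8 -> clock=11.
Op 3: tick 2 -> clock=13.
Op 4: insert c.com -> 10.0.0.5 (expiry=13+11=24). clock=13
Op 5: insert c.com -> 10.0.0.6 (expiry=13+10=23). clock=13
Op 6: insert b.com -> 10.0.0.2 (expiry=13+4=17). clock=13
Op 7: insert b.com -> 10.0.0.5 (expiry=13+8=21). clock=13
Op 8: tick 4 -> clock=17.
Op 9: tick 5 -> clock=22. purged={b.com}
Op 10: insert c.com -> 10.0.0.6 (expiry=22+10=32). clock=22
Op 11: tick 6 -> clock=28.
Op 12: insert a.com -> 10.0.0.4 (expiry=28+1=29). clock=28
Op 13: tick 3 -> clock=31. purged={a.com}
Op 14: tick 7 -> clock=38. purged={c.com}
Op 15: tick 2 -> clock=40.
Op 16: insert c.com -> 10.0.0.3 (expiry=40+9=49). clock=40
Op 17: insert b.com -> 10.0.0.6 (expiry=40+10=50). clock=40
Op 18: insert a.com -> 10.0.0.3 (expiry=40+2=42). clock=40
Op 19: tick 1 -> clock=41.
Op 20: insert c.com -> 10.0.0.5 (expiry=41+2=43). clock=41
lookup c.com: present, ip=10.0.0.5 expiry=43 > clock=41

Answer: 10.0.0.5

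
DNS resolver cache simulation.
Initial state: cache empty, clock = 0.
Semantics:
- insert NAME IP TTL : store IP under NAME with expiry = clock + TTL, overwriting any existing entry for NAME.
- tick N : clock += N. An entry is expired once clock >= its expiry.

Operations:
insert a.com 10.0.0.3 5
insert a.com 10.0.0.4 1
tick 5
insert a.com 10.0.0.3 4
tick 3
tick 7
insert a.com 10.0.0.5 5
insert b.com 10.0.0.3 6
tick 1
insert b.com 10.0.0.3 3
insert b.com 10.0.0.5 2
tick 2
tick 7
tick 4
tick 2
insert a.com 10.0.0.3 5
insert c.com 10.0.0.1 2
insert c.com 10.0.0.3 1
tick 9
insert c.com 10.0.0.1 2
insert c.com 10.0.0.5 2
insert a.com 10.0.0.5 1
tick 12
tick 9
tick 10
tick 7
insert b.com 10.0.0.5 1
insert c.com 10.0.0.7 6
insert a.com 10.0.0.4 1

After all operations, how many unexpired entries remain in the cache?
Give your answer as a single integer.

Answer: 3

Derivation:
Op 1: insert a.com -> 10.0.0.3 (expiry=0+5=5). clock=0
Op 2: insert a.com -> 10.0.0.4 (expiry=0+1=1). clock=0
Op 3: tick 5 -> clock=5. purged={a.com}
Op 4: insert a.com -> 10.0.0.3 (expiry=5+4=9). clock=5
Op 5: tick 3 -> clock=8.
Op 6: tick 7 -> clock=15. purged={a.com}
Op 7: insert a.com -> 10.0.0.5 (expiry=15+5=20). clock=15
Op 8: insert b.com -> 10.0.0.3 (expiry=15+6=21). clock=15
Op 9: tick 1 -> clock=16.
Op 10: insert b.com -> 10.0.0.3 (expiry=16+3=19). clock=16
Op 11: insert b.com -> 10.0.0.5 (expiry=16+2=18). clock=16
Op 12: tick 2 -> clock=18. purged={b.com}
Op 13: tick 7 -> clock=25. purged={a.com}
Op 14: tick 4 -> clock=29.
Op 15: tick 2 -> clock=31.
Op 16: insert a.com -> 10.0.0.3 (expiry=31+5=36). clock=31
Op 17: insert c.com -> 10.0.0.1 (expiry=31+2=33). clock=31
Op 18: insert c.com -> 10.0.0.3 (expiry=31+1=32). clock=31
Op 19: tick 9 -> clock=40. purged={a.com,c.com}
Op 20: insert c.com -> 10.0.0.1 (expiry=40+2=42). clock=40
Op 21: insert c.com -> 10.0.0.5 (expiry=40+2=42). clock=40
Op 22: insert a.com -> 10.0.0.5 (expiry=40+1=41). clock=40
Op 23: tick 12 -> clock=52. purged={a.com,c.com}
Op 24: tick 9 -> clock=61.
Op 25: tick 10 -> clock=71.
Op 26: tick 7 -> clock=78.
Op 27: insert b.com -> 10.0.0.5 (expiry=78+1=79). clock=78
Op 28: insert c.com -> 10.0.0.7 (expiry=78+6=84). clock=78
Op 29: insert a.com -> 10.0.0.4 (expiry=78+1=79). clock=78
Final cache (unexpired): {a.com,b.com,c.com} -> size=3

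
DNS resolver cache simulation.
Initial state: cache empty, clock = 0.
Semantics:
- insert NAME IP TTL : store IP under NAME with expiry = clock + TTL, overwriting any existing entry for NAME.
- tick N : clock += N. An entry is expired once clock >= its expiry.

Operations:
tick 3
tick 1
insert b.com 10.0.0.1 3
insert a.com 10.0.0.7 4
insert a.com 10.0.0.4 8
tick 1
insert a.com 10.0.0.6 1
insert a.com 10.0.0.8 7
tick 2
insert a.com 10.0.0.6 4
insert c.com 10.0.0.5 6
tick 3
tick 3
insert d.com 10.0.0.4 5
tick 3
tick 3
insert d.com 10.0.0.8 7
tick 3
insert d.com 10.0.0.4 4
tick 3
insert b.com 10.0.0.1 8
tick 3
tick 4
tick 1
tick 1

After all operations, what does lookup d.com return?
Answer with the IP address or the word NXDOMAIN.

Answer: NXDOMAIN

Derivation:
Op 1: tick 3 -> clock=3.
Op 2: tick 1 -> clock=4.
Op 3: insert b.com -> 10.0.0.1 (expiry=4+3=7). clock=4
Op 4: insert a.com -> 10.0.0.7 (expiry=4+4=8). clock=4
Op 5: insert a.com -> 10.0.0.4 (expiry=4+8=12). clock=4
Op 6: tick 1 -> clock=5.
Op 7: insert a.com -> 10.0.0.6 (expiry=5+1=6). clock=5
Op 8: insert a.com -> 10.0.0.8 (expiry=5+7=12). clock=5
Op 9: tick 2 -> clock=7. purged={b.com}
Op 10: insert a.com -> 10.0.0.6 (expiry=7+4=11). clock=7
Op 11: insert c.com -> 10.0.0.5 (expiry=7+6=13). clock=7
Op 12: tick 3 -> clock=10.
Op 13: tick 3 -> clock=13. purged={a.com,c.com}
Op 14: insert d.com -> 10.0.0.4 (expiry=13+5=18). clock=13
Op 15: tick 3 -> clock=16.
Op 16: tick 3 -> clock=19. purged={d.com}
Op 17: insert d.com -> 10.0.0.8 (expiry=19+7=26). clock=19
Op 18: tick 3 -> clock=22.
Op 19: insert d.com -> 10.0.0.4 (expiry=22+4=26). clock=22
Op 20: tick 3 -> clock=25.
Op 21: insert b.com -> 10.0.0.1 (expiry=25+8=33). clock=25
Op 22: tick 3 -> clock=28. purged={d.com}
Op 23: tick 4 -> clock=32.
Op 24: tick 1 -> clock=33. purged={b.com}
Op 25: tick 1 -> clock=34.
lookup d.com: not in cache (expired or never inserted)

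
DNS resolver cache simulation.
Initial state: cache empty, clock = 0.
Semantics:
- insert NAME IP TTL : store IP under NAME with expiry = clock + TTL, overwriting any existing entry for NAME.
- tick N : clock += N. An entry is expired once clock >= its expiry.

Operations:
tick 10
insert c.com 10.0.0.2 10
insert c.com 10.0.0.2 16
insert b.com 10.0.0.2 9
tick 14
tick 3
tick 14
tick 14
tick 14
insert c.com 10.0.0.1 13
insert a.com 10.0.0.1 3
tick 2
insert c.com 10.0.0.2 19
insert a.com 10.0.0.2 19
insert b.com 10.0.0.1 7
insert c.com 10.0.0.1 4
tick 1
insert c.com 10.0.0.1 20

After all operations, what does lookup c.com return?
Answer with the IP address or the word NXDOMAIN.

Op 1: tick 10 -> clock=10.
Op 2: insert c.com -> 10.0.0.2 (expiry=10+10=20). clock=10
Op 3: insert c.com -> 10.0.0.2 (expiry=10+16=26). clock=10
Op 4: insert b.com -> 10.0.0.2 (expiry=10+9=19). clock=10
Op 5: tick 14 -> clock=24. purged={b.com}
Op 6: tick 3 -> clock=27. purged={c.com}
Op 7: tick 14 -> clock=41.
Op 8: tick 14 -> clock=55.
Op 9: tick 14 -> clock=69.
Op 10: insert c.com -> 10.0.0.1 (expiry=69+13=82). clock=69
Op 11: insert a.com -> 10.0.0.1 (expiry=69+3=72). clock=69
Op 12: tick 2 -> clock=71.
Op 13: insert c.com -> 10.0.0.2 (expiry=71+19=90). clock=71
Op 14: insert a.com -> 10.0.0.2 (expiry=71+19=90). clock=71
Op 15: insert b.com -> 10.0.0.1 (expiry=71+7=78). clock=71
Op 16: insert c.com -> 10.0.0.1 (expiry=71+4=75). clock=71
Op 17: tick 1 -> clock=72.
Op 18: insert c.com -> 10.0.0.1 (expiry=72+20=92). clock=72
lookup c.com: present, ip=10.0.0.1 expiry=92 > clock=72

Answer: 10.0.0.1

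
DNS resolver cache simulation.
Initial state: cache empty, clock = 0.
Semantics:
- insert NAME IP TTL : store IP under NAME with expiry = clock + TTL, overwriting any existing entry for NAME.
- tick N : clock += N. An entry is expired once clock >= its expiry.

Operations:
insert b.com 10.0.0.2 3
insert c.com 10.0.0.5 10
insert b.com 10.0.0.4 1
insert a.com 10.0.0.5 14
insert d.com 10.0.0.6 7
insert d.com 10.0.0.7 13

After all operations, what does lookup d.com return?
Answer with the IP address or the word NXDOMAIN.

Op 1: insert b.com -> 10.0.0.2 (expiry=0+3=3). clock=0
Op 2: insert c.com -> 10.0.0.5 (expiry=0+10=10). clock=0
Op 3: insert b.com -> 10.0.0.4 (expiry=0+1=1). clock=0
Op 4: insert a.com -> 10.0.0.5 (expiry=0+14=14). clock=0
Op 5: insert d.com -> 10.0.0.6 (expiry=0+7=7). clock=0
Op 6: insert d.com -> 10.0.0.7 (expiry=0+13=13). clock=0
lookup d.com: present, ip=10.0.0.7 expiry=13 > clock=0

Answer: 10.0.0.7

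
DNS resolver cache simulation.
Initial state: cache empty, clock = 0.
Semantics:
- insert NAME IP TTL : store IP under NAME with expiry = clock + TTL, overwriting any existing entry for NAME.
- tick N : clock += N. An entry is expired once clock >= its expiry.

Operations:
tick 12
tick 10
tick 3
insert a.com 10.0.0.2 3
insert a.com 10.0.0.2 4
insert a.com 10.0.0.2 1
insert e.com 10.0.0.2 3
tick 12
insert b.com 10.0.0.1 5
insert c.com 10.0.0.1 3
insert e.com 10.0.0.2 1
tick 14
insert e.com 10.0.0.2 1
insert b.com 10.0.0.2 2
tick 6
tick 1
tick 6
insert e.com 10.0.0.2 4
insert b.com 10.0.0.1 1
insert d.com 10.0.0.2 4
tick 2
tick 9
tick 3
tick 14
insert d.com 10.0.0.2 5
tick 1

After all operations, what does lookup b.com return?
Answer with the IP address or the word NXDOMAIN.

Op 1: tick 12 -> clock=12.
Op 2: tick 10 -> clock=22.
Op 3: tick 3 -> clock=25.
Op 4: insert a.com -> 10.0.0.2 (expiry=25+3=28). clock=25
Op 5: insert a.com -> 10.0.0.2 (expiry=25+4=29). clock=25
Op 6: insert a.com -> 10.0.0.2 (expiry=25+1=26). clock=25
Op 7: insert e.com -> 10.0.0.2 (expiry=25+3=28). clock=25
Op 8: tick 12 -> clock=37. purged={a.com,e.com}
Op 9: insert b.com -> 10.0.0.1 (expiry=37+5=42). clock=37
Op 10: insert c.com -> 10.0.0.1 (expiry=37+3=40). clock=37
Op 11: insert e.com -> 10.0.0.2 (expiry=37+1=38). clock=37
Op 12: tick 14 -> clock=51. purged={b.com,c.com,e.com}
Op 13: insert e.com -> 10.0.0.2 (expiry=51+1=52). clock=51
Op 14: insert b.com -> 10.0.0.2 (expiry=51+2=53). clock=51
Op 15: tick 6 -> clock=57. purged={b.com,e.com}
Op 16: tick 1 -> clock=58.
Op 17: tick 6 -> clock=64.
Op 18: insert e.com -> 10.0.0.2 (expiry=64+4=68). clock=64
Op 19: insert b.com -> 10.0.0.1 (expiry=64+1=65). clock=64
Op 20: insert d.com -> 10.0.0.2 (expiry=64+4=68). clock=64
Op 21: tick 2 -> clock=66. purged={b.com}
Op 22: tick 9 -> clock=75. purged={d.com,e.com}
Op 23: tick 3 -> clock=78.
Op 24: tick 14 -> clock=92.
Op 25: insert d.com -> 10.0.0.2 (expiry=92+5=97). clock=92
Op 26: tick 1 -> clock=93.
lookup b.com: not in cache (expired or never inserted)

Answer: NXDOMAIN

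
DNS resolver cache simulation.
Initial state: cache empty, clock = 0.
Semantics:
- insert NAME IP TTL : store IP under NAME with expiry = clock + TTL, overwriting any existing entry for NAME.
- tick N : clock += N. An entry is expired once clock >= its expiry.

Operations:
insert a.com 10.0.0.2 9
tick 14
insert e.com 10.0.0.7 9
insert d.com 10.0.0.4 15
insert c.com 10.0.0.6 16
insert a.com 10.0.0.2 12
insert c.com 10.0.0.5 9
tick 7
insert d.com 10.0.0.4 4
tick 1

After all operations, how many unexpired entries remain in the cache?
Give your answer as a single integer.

Answer: 4

Derivation:
Op 1: insert a.com -> 10.0.0.2 (expiry=0+9=9). clock=0
Op 2: tick 14 -> clock=14. purged={a.com}
Op 3: insert e.com -> 10.0.0.7 (expiry=14+9=23). clock=14
Op 4: insert d.com -> 10.0.0.4 (expiry=14+15=29). clock=14
Op 5: insert c.com -> 10.0.0.6 (expiry=14+16=30). clock=14
Op 6: insert a.com -> 10.0.0.2 (expiry=14+12=26). clock=14
Op 7: insert c.com -> 10.0.0.5 (expiry=14+9=23). clock=14
Op 8: tick 7 -> clock=21.
Op 9: insert d.com -> 10.0.0.4 (expiry=21+4=25). clock=21
Op 10: tick 1 -> clock=22.
Final cache (unexpired): {a.com,c.com,d.com,e.com} -> size=4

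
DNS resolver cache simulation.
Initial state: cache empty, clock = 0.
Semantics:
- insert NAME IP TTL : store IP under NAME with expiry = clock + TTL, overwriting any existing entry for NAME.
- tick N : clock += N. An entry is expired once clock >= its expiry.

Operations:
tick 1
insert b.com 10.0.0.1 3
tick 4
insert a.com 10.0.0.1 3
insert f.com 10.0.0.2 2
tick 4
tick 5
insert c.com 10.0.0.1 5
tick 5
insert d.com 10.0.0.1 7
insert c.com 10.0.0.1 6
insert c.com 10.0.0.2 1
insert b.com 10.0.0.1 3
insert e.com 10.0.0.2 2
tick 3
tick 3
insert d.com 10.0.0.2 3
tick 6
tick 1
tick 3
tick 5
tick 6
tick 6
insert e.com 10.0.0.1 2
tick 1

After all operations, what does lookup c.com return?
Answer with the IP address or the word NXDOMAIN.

Answer: NXDOMAIN

Derivation:
Op 1: tick 1 -> clock=1.
Op 2: insert b.com -> 10.0.0.1 (expiry=1+3=4). clock=1
Op 3: tick 4 -> clock=5. purged={b.com}
Op 4: insert a.com -> 10.0.0.1 (expiry=5+3=8). clock=5
Op 5: insert f.com -> 10.0.0.2 (expiry=5+2=7). clock=5
Op 6: tick 4 -> clock=9. purged={a.com,f.com}
Op 7: tick 5 -> clock=14.
Op 8: insert c.com -> 10.0.0.1 (expiry=14+5=19). clock=14
Op 9: tick 5 -> clock=19. purged={c.com}
Op 10: insert d.com -> 10.0.0.1 (expiry=19+7=26). clock=19
Op 11: insert c.com -> 10.0.0.1 (expiry=19+6=25). clock=19
Op 12: insert c.com -> 10.0.0.2 (expiry=19+1=20). clock=19
Op 13: insert b.com -> 10.0.0.1 (expiry=19+3=22). clock=19
Op 14: insert e.com -> 10.0.0.2 (expiry=19+2=21). clock=19
Op 15: tick 3 -> clock=22. purged={b.com,c.com,e.com}
Op 16: tick 3 -> clock=25.
Op 17: insert d.com -> 10.0.0.2 (expiry=25+3=28). clock=25
Op 18: tick 6 -> clock=31. purged={d.com}
Op 19: tick 1 -> clock=32.
Op 20: tick 3 -> clock=35.
Op 21: tick 5 -> clock=40.
Op 22: tick 6 -> clock=46.
Op 23: tick 6 -> clock=52.
Op 24: insert e.com -> 10.0.0.1 (expiry=52+2=54). clock=52
Op 25: tick 1 -> clock=53.
lookup c.com: not in cache (expired or never inserted)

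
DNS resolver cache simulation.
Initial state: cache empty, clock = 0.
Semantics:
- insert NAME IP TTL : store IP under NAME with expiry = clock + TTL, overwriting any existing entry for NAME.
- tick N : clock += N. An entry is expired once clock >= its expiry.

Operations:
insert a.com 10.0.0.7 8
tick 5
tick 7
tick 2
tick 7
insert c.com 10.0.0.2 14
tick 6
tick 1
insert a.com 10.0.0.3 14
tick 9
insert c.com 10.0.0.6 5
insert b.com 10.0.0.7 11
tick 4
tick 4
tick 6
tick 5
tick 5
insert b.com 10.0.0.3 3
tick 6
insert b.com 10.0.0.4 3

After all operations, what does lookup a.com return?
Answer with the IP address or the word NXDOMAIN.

Op 1: insert a.com -> 10.0.0.7 (expiry=0+8=8). clock=0
Op 2: tick 5 -> clock=5.
Op 3: tick 7 -> clock=12. purged={a.com}
Op 4: tick 2 -> clock=14.
Op 5: tick 7 -> clock=21.
Op 6: insert c.com -> 10.0.0.2 (expiry=21+14=35). clock=21
Op 7: tick 6 -> clock=27.
Op 8: tick 1 -> clock=28.
Op 9: insert a.com -> 10.0.0.3 (expiry=28+14=42). clock=28
Op 10: tick 9 -> clock=37. purged={c.com}
Op 11: insert c.com -> 10.0.0.6 (expiry=37+5=42). clock=37
Op 12: insert b.com -> 10.0.0.7 (expiry=37+11=48). clock=37
Op 13: tick 4 -> clock=41.
Op 14: tick 4 -> clock=45. purged={a.com,c.com}
Op 15: tick 6 -> clock=51. purged={b.com}
Op 16: tick 5 -> clock=56.
Op 17: tick 5 -> clock=61.
Op 18: insert b.com -> 10.0.0.3 (expiry=61+3=64). clock=61
Op 19: tick 6 -> clock=67. purged={b.com}
Op 20: insert b.com -> 10.0.0.4 (expiry=67+3=70). clock=67
lookup a.com: not in cache (expired or never inserted)

Answer: NXDOMAIN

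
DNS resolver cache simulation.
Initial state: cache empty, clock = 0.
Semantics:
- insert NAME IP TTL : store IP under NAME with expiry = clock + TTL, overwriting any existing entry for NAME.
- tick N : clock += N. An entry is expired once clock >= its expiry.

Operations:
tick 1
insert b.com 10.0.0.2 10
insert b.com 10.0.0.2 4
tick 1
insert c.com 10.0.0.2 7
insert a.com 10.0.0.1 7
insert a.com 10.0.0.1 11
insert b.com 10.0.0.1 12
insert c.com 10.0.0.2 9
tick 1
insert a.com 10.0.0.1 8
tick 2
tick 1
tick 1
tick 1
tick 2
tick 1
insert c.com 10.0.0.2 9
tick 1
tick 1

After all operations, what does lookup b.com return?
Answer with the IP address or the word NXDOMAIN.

Op 1: tick 1 -> clock=1.
Op 2: insert b.com -> 10.0.0.2 (expiry=1+10=11). clock=1
Op 3: insert b.com -> 10.0.0.2 (expiry=1+4=5). clock=1
Op 4: tick 1 -> clock=2.
Op 5: insert c.com -> 10.0.0.2 (expiry=2+7=9). clock=2
Op 6: insert a.com -> 10.0.0.1 (expiry=2+7=9). clock=2
Op 7: insert a.com -> 10.0.0.1 (expiry=2+11=13). clock=2
Op 8: insert b.com -> 10.0.0.1 (expiry=2+12=14). clock=2
Op 9: insert c.com -> 10.0.0.2 (expiry=2+9=11). clock=2
Op 10: tick 1 -> clock=3.
Op 11: insert a.com -> 10.0.0.1 (expiry=3+8=11). clock=3
Op 12: tick 2 -> clock=5.
Op 13: tick 1 -> clock=6.
Op 14: tick 1 -> clock=7.
Op 15: tick 1 -> clock=8.
Op 16: tick 2 -> clock=10.
Op 17: tick 1 -> clock=11. purged={a.com,c.com}
Op 18: insert c.com -> 10.0.0.2 (expiry=11+9=20). clock=11
Op 19: tick 1 -> clock=12.
Op 20: tick 1 -> clock=13.
lookup b.com: present, ip=10.0.0.1 expiry=14 > clock=13

Answer: 10.0.0.1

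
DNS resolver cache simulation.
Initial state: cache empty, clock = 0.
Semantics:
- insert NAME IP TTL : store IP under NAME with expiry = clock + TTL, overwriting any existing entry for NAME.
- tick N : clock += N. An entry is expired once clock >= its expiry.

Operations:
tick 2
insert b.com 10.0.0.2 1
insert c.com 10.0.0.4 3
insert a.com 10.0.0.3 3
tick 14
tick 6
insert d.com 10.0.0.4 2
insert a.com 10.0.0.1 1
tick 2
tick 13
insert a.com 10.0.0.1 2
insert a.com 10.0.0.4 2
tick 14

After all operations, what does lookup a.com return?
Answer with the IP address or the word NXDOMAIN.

Answer: NXDOMAIN

Derivation:
Op 1: tick 2 -> clock=2.
Op 2: insert b.com -> 10.0.0.2 (expiry=2+1=3). clock=2
Op 3: insert c.com -> 10.0.0.4 (expiry=2+3=5). clock=2
Op 4: insert a.com -> 10.0.0.3 (expiry=2+3=5). clock=2
Op 5: tick 14 -> clock=16. purged={a.com,b.com,c.com}
Op 6: tick 6 -> clock=22.
Op 7: insert d.com -> 10.0.0.4 (expiry=22+2=24). clock=22
Op 8: insert a.com -> 10.0.0.1 (expiry=22+1=23). clock=22
Op 9: tick 2 -> clock=24. purged={a.com,d.com}
Op 10: tick 13 -> clock=37.
Op 11: insert a.com -> 10.0.0.1 (expiry=37+2=39). clock=37
Op 12: insert a.com -> 10.0.0.4 (expiry=37+2=39). clock=37
Op 13: tick 14 -> clock=51. purged={a.com}
lookup a.com: not in cache (expired or never inserted)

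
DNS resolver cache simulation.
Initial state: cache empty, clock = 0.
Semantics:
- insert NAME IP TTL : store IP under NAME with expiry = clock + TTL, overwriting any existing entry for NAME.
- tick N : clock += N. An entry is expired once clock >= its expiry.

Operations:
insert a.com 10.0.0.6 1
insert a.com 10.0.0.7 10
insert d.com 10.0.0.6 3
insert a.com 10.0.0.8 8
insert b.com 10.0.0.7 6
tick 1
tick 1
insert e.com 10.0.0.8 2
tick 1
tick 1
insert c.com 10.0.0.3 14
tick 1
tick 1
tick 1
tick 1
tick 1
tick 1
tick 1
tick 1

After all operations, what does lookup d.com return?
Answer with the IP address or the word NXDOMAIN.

Answer: NXDOMAIN

Derivation:
Op 1: insert a.com -> 10.0.0.6 (expiry=0+1=1). clock=0
Op 2: insert a.com -> 10.0.0.7 (expiry=0+10=10). clock=0
Op 3: insert d.com -> 10.0.0.6 (expiry=0+3=3). clock=0
Op 4: insert a.com -> 10.0.0.8 (expiry=0+8=8). clock=0
Op 5: insert b.com -> 10.0.0.7 (expiry=0+6=6). clock=0
Op 6: tick 1 -> clock=1.
Op 7: tick 1 -> clock=2.
Op 8: insert e.com -> 10.0.0.8 (expiry=2+2=4). clock=2
Op 9: tick 1 -> clock=3. purged={d.com}
Op 10: tick 1 -> clock=4. purged={e.com}
Op 11: insert c.com -> 10.0.0.3 (expiry=4+14=18). clock=4
Op 12: tick 1 -> clock=5.
Op 13: tick 1 -> clock=6. purged={b.com}
Op 14: tick 1 -> clock=7.
Op 15: tick 1 -> clock=8. purged={a.com}
Op 16: tick 1 -> clock=9.
Op 17: tick 1 -> clock=10.
Op 18: tick 1 -> clock=11.
Op 19: tick 1 -> clock=12.
lookup d.com: not in cache (expired or never inserted)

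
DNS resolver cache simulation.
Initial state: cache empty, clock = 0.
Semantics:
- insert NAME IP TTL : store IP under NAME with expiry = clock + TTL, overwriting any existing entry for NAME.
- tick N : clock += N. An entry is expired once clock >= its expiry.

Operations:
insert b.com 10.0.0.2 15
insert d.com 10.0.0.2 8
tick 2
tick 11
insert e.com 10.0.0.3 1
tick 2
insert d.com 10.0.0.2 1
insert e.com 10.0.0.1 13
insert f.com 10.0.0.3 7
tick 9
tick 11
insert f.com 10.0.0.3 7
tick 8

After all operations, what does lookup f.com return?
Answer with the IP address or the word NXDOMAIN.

Answer: NXDOMAIN

Derivation:
Op 1: insert b.com -> 10.0.0.2 (expiry=0+15=15). clock=0
Op 2: insert d.com -> 10.0.0.2 (expiry=0+8=8). clock=0
Op 3: tick 2 -> clock=2.
Op 4: tick 11 -> clock=13. purged={d.com}
Op 5: insert e.com -> 10.0.0.3 (expiry=13+1=14). clock=13
Op 6: tick 2 -> clock=15. purged={b.com,e.com}
Op 7: insert d.com -> 10.0.0.2 (expiry=15+1=16). clock=15
Op 8: insert e.com -> 10.0.0.1 (expiry=15+13=28). clock=15
Op 9: insert f.com -> 10.0.0.3 (expiry=15+7=22). clock=15
Op 10: tick 9 -> clock=24. purged={d.com,f.com}
Op 11: tick 11 -> clock=35. purged={e.com}
Op 12: insert f.com -> 10.0.0.3 (expiry=35+7=42). clock=35
Op 13: tick 8 -> clock=43. purged={f.com}
lookup f.com: not in cache (expired or never inserted)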